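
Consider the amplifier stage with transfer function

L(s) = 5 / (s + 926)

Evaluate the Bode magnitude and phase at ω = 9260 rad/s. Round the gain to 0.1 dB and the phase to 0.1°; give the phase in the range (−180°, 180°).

-65.4 dB, -84.3°

At s = jω = j9260:
pole (s+926): 926 + j9260 → |·| = √(926²+9260²) = √86605076 ≈ 9306.2, ∠ = arctan(9260/926) ≈ 84.29°
|L| = 5 / 9306.2 ≈ 0.00053728
Gain = 20 log₁₀(0.00053728) ≈ -65.40 dB
∠L = 0.00° − 84.29° = -84.29°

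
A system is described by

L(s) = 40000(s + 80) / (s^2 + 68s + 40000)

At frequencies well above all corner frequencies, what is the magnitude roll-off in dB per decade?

Each pole contributes −20 dB/decade at high frequency; each zero contributes +20 dB/decade.
Net: 1 zero(s) − 2 pole(s) → -20 dB/decade.

-20 dB/decade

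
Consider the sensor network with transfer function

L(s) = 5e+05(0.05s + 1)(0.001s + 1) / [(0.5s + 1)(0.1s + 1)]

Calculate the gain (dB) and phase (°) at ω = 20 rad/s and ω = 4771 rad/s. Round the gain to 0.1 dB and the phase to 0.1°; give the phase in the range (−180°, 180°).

At ω = 20 rad/s:
zero (1 + j20·0.05) = 1 + j1 → |·| ≈ 1.4142, ∠ ≈ 45.00°
zero (1 + j20·0.001) = 1 + j0.02 → |·| ≈ 1.0002, ∠ ≈ 1.15°
pole (1 + j20·0.5) = 1 + j10 → |·| ≈ 10.05, ∠ ≈ 84.29°
pole (1 + j20·0.1) = 1 + j2 → |·| ≈ 2.2361, ∠ ≈ 63.43°
|L| = 5e+05 · 1.4142 · 1.0002 / (10.05 · 2.2361) ≈ 31471
Gain = 20 log₁₀(31471) ≈ 89.96 dB
∠L = (45.00° + 1.15°) − (84.29° + 63.43°) = -101.57°

At ω = 4771 rad/s:
zero (1 + j4771·0.05) = 1 + j238.55 → |·| ≈ 238.55, ∠ ≈ 89.76°
zero (1 + j4771·0.001) = 1 + j4.771 → |·| ≈ 4.8747, ∠ ≈ 78.16°
pole (1 + j4771·0.5) = 1 + j2385.5 → |·| ≈ 2385.5, ∠ ≈ 89.98°
pole (1 + j4771·0.1) = 1 + j477.1 → |·| ≈ 477.1, ∠ ≈ 89.88°
|L| = 5e+05 · 238.55 · 4.8747 / (2385.5 · 477.1) ≈ 510.87
Gain = 20 log₁₀(510.87) ≈ 54.17 dB
∠L = (89.76° + 78.16°) − (89.98° + 89.88°) = -11.94°

ω = 20: 90.0 dB, -101.6°; ω = 4771: 54.2 dB, -11.9°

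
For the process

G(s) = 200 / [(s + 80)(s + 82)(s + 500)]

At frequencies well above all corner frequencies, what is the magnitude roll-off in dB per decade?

Each pole contributes −20 dB/decade at high frequency; each zero contributes +20 dB/decade.
Net: 0 zero(s) − 3 pole(s) → -60 dB/decade.

-60 dB/decade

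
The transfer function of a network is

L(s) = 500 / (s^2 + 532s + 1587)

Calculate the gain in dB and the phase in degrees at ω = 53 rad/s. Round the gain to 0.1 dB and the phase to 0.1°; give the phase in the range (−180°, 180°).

-35.0 dB, -92.5°

Substitute s = j53:
Numerator: 500 = 500 + j0
Denominator: (j53)^2 + 532(j53) + 1587 = -1222 + j28196
|N| = √(500² + 0²) ≈ 500, ∠N ≈ 0.00°
|D| = √(1222² + 28196²) ≈ 28222, ∠D ≈ 92.48°
|L| = 500 / 28222 ≈ 0.017717
Gain = 20 log₁₀(0.017717) ≈ -35.03 dB
∠L = 0.00° − 92.48° = -92.48°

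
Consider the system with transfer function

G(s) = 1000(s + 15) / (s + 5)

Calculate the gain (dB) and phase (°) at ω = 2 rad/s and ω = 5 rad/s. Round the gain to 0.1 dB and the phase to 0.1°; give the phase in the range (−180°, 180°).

ω = 2: 69.0 dB, -14.2°; ω = 5: 67.0 dB, -26.6°

At s = jω = j2:
zero (s+15): 15 + j2 → |·| = √(15²+2²) = √229 ≈ 15.133, ∠ = arctan(2/15) ≈ 7.59°
pole (s+5): 5 + j2 → |·| = √(5²+2²) = √29 ≈ 5.3852, ∠ = arctan(2/5) ≈ 21.80°
|G| = 1000 · 15.133 / 5.3852 ≈ 2810.1
Gain = 20 log₁₀(2810.1) ≈ 68.97 dB
∠G = 7.59° − 21.80° = -14.21°

At s = jω = j5:
zero (s+15): 15 + j5 → |·| = √(15²+5²) = √250 ≈ 15.811, ∠ = arctan(5/15) ≈ 18.43°
pole (s+5): 5 + j5 → |·| = √(5²+5²) = √50 ≈ 7.0711, ∠ = arctan(5/5) ≈ 45.00°
|G| = 1000 · 15.811 / 7.0711 ≈ 2236
Gain = 20 log₁₀(2236) ≈ 66.99 dB
∠G = 18.43° − 45.00° = -26.57°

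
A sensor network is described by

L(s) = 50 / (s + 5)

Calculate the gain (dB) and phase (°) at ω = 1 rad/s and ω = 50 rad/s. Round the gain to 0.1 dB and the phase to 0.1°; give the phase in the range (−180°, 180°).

At s = jω = j1:
pole (s+5): 5 + j1 → |·| = √(5²+1²) = √26 ≈ 5.099, ∠ = arctan(1/5) ≈ 11.31°
|L| = 50 / 5.099 ≈ 9.8058
Gain = 20 log₁₀(9.8058) ≈ 19.83 dB
∠L = 0.00° − 11.31° = -11.31°

At s = jω = j50:
pole (s+5): 5 + j50 → |·| = √(5²+50²) = √2525 ≈ 50.249, ∠ = arctan(50/5) ≈ 84.29°
|L| = 50 / 50.249 ≈ 0.99504
Gain = 20 log₁₀(0.99504) ≈ -0.04 dB
∠L = 0.00° − 84.29° = -84.29°

ω = 1: 19.8 dB, -11.3°; ω = 50: -0.0 dB, -84.3°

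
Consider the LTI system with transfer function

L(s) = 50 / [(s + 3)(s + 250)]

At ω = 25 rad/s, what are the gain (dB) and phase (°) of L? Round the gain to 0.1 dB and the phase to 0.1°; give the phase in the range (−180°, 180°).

At s = jω = j25:
pole (s+3): 3 + j25 → |·| = √(3²+25²) = √634 ≈ 25.179, ∠ = arctan(25/3) ≈ 83.16°
pole (s+250): 250 + j25 → |·| = √(250²+25²) = √63125 ≈ 251.25, ∠ = arctan(25/250) ≈ 5.71°
|L| = 50 / 6326.2 ≈ 0.0079036
Gain = 20 log₁₀(0.0079036) ≈ -42.04 dB
∠L = 0.00° − 88.87° = -88.87°

-42.0 dB, -88.9°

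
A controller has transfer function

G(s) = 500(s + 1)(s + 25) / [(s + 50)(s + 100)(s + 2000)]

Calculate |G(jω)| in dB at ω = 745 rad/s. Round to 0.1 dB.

-12.7 dB

At s = jω = j745:
zero (s+1): 1 + j745 → |·| = √(1²+745²) = √555026 ≈ 745, ∠ = arctan(745/1) ≈ 89.92°
zero (s+25): 25 + j745 → |·| = √(25²+745²) = √555650 ≈ 745.42, ∠ = arctan(745/25) ≈ 88.08°
pole (s+50): 50 + j745 → |·| = √(50²+745²) = √557525 ≈ 746.68, ∠ = arctan(745/50) ≈ 86.16°
pole (s+100): 100 + j745 → |·| = √(100²+745²) = √565025 ≈ 751.68, ∠ = arctan(745/100) ≈ 82.35°
pole (s+2000): 2000 + j745 → |·| = √(2000²+745²) = √4555025 ≈ 2134.3, ∠ = arctan(745/2000) ≈ 20.43°
|G| = 500 · 5.5534e+05 / 1.1979e+09 ≈ 0.2318
Gain = 20 log₁₀(0.2318) ≈ -12.70 dB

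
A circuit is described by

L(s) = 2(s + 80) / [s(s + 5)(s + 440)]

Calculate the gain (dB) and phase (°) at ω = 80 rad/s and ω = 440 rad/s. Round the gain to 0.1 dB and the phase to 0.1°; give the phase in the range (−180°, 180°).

ω = 80: -82.1 dB, -141.7°; ω = 440: -102.6 dB, -144.7°

At s = jω = j80:
zero (s+80): 80 + j80 → |·| = √(80²+80²) = √12800 ≈ 113.14, ∠ = arctan(80/80) ≈ 45.00°
pole (s+5): 5 + j80 → |·| = √(5²+80²) = √6425 ≈ 80.156, ∠ = arctan(80/5) ≈ 86.42°
pole (s+440): 440 + j80 → |·| = √(440²+80²) = √200000 ≈ 447.21, ∠ = arctan(80/440) ≈ 10.30°
pole at origin: |s| = 80, ∠ = 90.00° (in denominator)
|L| = 2 · 113.14 / 2.8677e+06 ≈ 7.8906e-05
Gain = 20 log₁₀(7.8906e-05) ≈ -82.06 dB
∠L = 45.00° − 186.72° = -141.72°

At s = jω = j440:
zero (s+80): 80 + j440 → |·| = √(80²+440²) = √200000 ≈ 447.21, ∠ = arctan(440/80) ≈ 79.70°
pole (s+5): 5 + j440 → |·| = √(5²+440²) = √193625 ≈ 440.03, ∠ = arctan(440/5) ≈ 89.35°
pole (s+440): 440 + j440 → |·| = √(440²+440²) = √387200 ≈ 622.25, ∠ = arctan(440/440) ≈ 45.00°
pole at origin: |s| = 440, ∠ = 90.00° (in denominator)
|L| = 2 · 447.21 / 1.2048e+08 ≈ 7.4238e-06
Gain = 20 log₁₀(7.4238e-06) ≈ -102.59 dB
∠L = 79.70° − 224.35° = -144.65°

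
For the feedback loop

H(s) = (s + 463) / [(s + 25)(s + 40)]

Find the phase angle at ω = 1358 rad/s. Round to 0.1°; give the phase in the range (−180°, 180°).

At s = jω = j1358:
zero (s+463): 463 + j1358 → |·| = √(463²+1358²) = √2058533 ≈ 1434.8, ∠ = arctan(1358/463) ≈ 71.17°
pole (s+25): 25 + j1358 → |·| = √(25²+1358²) = √1844789 ≈ 1358.2, ∠ = arctan(1358/25) ≈ 88.95°
pole (s+40): 40 + j1358 → |·| = √(40²+1358²) = √1845764 ≈ 1358.6, ∠ = arctan(1358/40) ≈ 88.31°
∠H = 71.17° − 177.26° = -106.09°

-106.1°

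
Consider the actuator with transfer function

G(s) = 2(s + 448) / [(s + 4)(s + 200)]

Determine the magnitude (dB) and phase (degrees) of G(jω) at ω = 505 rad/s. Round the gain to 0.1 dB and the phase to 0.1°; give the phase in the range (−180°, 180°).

-46.2 dB, -109.5°

At s = jω = j505:
zero (s+448): 448 + j505 → |·| = √(448²+505²) = √455729 ≈ 675.08, ∠ = arctan(505/448) ≈ 48.42°
pole (s+4): 4 + j505 → |·| = √(4²+505²) = √255041 ≈ 505.02, ∠ = arctan(505/4) ≈ 89.55°
pole (s+200): 200 + j505 → |·| = √(200²+505²) = √295025 ≈ 543.16, ∠ = arctan(505/200) ≈ 68.39°
|G| = 2 · 675.08 / 2.7431e+05 ≈ 0.004922
Gain = 20 log₁₀(0.004922) ≈ -46.16 dB
∠G = 48.42° − 157.94° = -109.52°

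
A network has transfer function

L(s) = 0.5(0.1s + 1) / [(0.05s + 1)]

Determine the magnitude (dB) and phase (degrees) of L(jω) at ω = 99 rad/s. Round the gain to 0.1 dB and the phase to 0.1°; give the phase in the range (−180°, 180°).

-0.1 dB, 5.7°

At ω = 99 rad/s:
zero (1 + j99·0.1) = 1 + j9.9 → |·| ≈ 9.9504, ∠ ≈ 84.23°
pole (1 + j99·0.05) = 1 + j4.95 → |·| ≈ 5.05, ∠ ≈ 78.58°
|L| = 0.5 · 9.9504 / (5.05) ≈ 0.98519
Gain = 20 log₁₀(0.98519) ≈ -0.13 dB
∠L = (84.23°) − (78.58°) = 5.65°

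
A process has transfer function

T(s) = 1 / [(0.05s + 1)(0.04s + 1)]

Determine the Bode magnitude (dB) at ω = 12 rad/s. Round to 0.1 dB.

At ω = 12 rad/s:
pole (1 + j12·0.05) = 1 + j0.6 → |·| ≈ 1.1662, ∠ ≈ 30.96°
pole (1 + j12·0.04) = 1 + j0.48 → |·| ≈ 1.1092, ∠ ≈ 25.64°
|T| = 1 · 1 / (1.1662 · 1.1092) ≈ 0.77307
Gain = 20 log₁₀(0.77307) ≈ -2.24 dB

-2.2 dB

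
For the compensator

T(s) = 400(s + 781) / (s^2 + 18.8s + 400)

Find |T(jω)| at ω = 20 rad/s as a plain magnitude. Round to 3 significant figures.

831

At s = jω = j20:
zero (s+781): 781 + j20 → |·| = √(781²+20²) = √610361 ≈ 781.26, ∠ = arctan(20/781) ≈ 1.47°
quadratic: (j20)² + 18.8·j20 + 400 = 0 + j376 → |·| ≈ 376, ∠ ≈ 90.00°
|T| = 400 · 781.26 / 376 ≈ 831.13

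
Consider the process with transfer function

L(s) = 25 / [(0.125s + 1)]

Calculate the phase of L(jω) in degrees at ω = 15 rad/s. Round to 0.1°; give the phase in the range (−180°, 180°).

At ω = 15 rad/s:
pole (1 + j15·0.125) = 1 + j1.875 → |·| ≈ 2.125, ∠ ≈ 61.93°
∠L = (0°) − (61.93°) = -61.93°

-61.9°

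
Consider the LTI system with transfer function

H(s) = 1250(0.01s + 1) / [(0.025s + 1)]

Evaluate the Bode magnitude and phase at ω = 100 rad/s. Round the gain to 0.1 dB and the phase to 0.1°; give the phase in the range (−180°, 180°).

At ω = 100 rad/s:
zero (1 + j100·0.01) = 1 + j1 → |·| ≈ 1.4142, ∠ ≈ 45.00°
pole (1 + j100·0.025) = 1 + j2.5 → |·| ≈ 2.6926, ∠ ≈ 68.20°
|H| = 1250 · 1.4142 / (2.6926) ≈ 656.52
Gain = 20 log₁₀(656.52) ≈ 56.34 dB
∠H = (45.00°) − (68.20°) = -23.20°

56.3 dB, -23.2°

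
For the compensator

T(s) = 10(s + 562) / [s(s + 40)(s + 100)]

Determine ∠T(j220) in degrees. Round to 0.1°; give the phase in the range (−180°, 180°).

146.1°

At s = jω = j220:
zero (s+562): 562 + j220 → |·| = √(562²+220²) = √364244 ≈ 603.53, ∠ = arctan(220/562) ≈ 21.38°
pole (s+40): 40 + j220 → |·| = √(40²+220²) = √50000 ≈ 223.61, ∠ = arctan(220/40) ≈ 79.70°
pole (s+100): 100 + j220 → |·| = √(100²+220²) = √58400 ≈ 241.66, ∠ = arctan(220/100) ≈ 65.56°
pole at origin: |s| = 220, ∠ = 90.00° (in denominator)
∠T = 21.38° − 235.26° = -213.88° ≡ 146.12° (principal value)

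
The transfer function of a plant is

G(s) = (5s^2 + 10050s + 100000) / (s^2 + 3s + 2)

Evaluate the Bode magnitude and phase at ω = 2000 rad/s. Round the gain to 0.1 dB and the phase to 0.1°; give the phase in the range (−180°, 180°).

Substitute s = j2000:
Numerator: 5(j2000)^2 + 10050(j2000) + 100000 = -19900000 + j20100000
Denominator: (j2000)^2 + 3(j2000) + 2 = -3999998 + j6000
|N| = √(19900000² + 20100000²) ≈ 2.8285e+07, ∠N ≈ 134.71°
|D| = √(3999998² + 6000²) ≈ 4e+06, ∠D ≈ 179.91°
|G| = 2.8285e+07 / 4e+06 ≈ 7.0713
Gain = 20 log₁₀(7.0713) ≈ 16.99 dB
∠G = 134.71° − 179.91° = -45.20°

17.0 dB, -45.2°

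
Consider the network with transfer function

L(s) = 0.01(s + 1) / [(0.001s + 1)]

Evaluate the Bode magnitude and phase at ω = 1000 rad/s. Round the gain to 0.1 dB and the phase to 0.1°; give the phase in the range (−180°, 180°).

At ω = 1000 rad/s:
zero (1 + j1000·1) = 1 + j1000 → |·| ≈ 1000, ∠ ≈ 89.94°
pole (1 + j1000·0.001) = 1 + j1 → |·| ≈ 1.4142, ∠ ≈ 45.00°
|L| = 0.01 · 1000 / (1.4142) ≈ 7.0711
Gain = 20 log₁₀(7.0711) ≈ 16.99 dB
∠L = (89.94°) − (45.00°) = 44.94°

17.0 dB, 44.9°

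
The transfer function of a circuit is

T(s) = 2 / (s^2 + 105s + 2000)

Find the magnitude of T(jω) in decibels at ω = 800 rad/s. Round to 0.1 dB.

-110.2 dB

Substitute s = j800:
Numerator: 2 = 2 + j0
Denominator: (j800)^2 + 105(j800) + 2000 = -638000 + j84000
|N| = √(2² + 0²) ≈ 2, ∠N ≈ 0.00°
|D| = √(638000² + 84000²) ≈ 6.4351e+05, ∠D ≈ 172.50°
|T| = 2 / 6.4351e+05 ≈ 3.108e-06
Gain = 20 log₁₀(3.108e-06) ≈ -110.15 dB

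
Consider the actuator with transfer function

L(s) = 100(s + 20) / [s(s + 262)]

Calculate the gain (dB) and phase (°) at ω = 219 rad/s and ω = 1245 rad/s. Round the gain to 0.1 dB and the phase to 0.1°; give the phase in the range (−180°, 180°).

ω = 219: -10.6 dB, -45.1°; ω = 1245: -22.1 dB, -79.0°

At s = jω = j219:
zero (s+20): 20 + j219 → |·| = √(20²+219²) = √48361 ≈ 219.91, ∠ = arctan(219/20) ≈ 84.78°
pole (s+262): 262 + j219 → |·| = √(262²+219²) = √116605 ≈ 341.47, ∠ = arctan(219/262) ≈ 39.89°
pole at origin: |s| = 219, ∠ = 90.00° (in denominator)
|L| = 100 · 219.91 / 74782 ≈ 0.29407
Gain = 20 log₁₀(0.29407) ≈ -10.63 dB
∠L = 84.78° − 129.89° = -45.11°

At s = jω = j1245:
zero (s+20): 20 + j1245 → |·| = √(20²+1245²) = √1550425 ≈ 1245.2, ∠ = arctan(1245/20) ≈ 89.08°
pole (s+262): 262 + j1245 → |·| = √(262²+1245²) = √1618669 ≈ 1272.3, ∠ = arctan(1245/262) ≈ 78.12°
pole at origin: |s| = 1245, ∠ = 90.00° (in denominator)
|L| = 100 · 1245.2 / 1.584e+06 ≈ 0.078611
Gain = 20 log₁₀(0.078611) ≈ -22.09 dB
∠L = 89.08° − 168.12° = -79.04°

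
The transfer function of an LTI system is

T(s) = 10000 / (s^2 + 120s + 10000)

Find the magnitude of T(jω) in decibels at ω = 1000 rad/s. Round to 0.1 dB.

-40.0 dB

At s = jω = j1000:
quadratic: (j1000)² + 120·j1000 + 10000 = -990000 + j120000 → |·| ≈ 9.9725e+05, ∠ ≈ 173.09°
|T| = 10000 / 9.9725e+05 ≈ 0.010028
Gain = 20 log₁₀(0.010028) ≈ -39.98 dB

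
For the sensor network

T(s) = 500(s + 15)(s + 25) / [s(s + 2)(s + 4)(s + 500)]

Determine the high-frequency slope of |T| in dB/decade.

-40 dB/decade

Each pole contributes −20 dB/decade at high frequency; each zero contributes +20 dB/decade.
Net: 2 zero(s) − 4 pole(s) → -40 dB/decade.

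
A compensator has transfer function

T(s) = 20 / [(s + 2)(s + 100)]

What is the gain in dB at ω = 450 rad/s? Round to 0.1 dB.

-80.3 dB

At s = jω = j450:
pole (s+2): 2 + j450 → |·| = √(2²+450²) = √202504 ≈ 450, ∠ = arctan(450/2) ≈ 89.75°
pole (s+100): 100 + j450 → |·| = √(100²+450²) = √212500 ≈ 460.98, ∠ = arctan(450/100) ≈ 77.47°
|T| = 20 / 2.0744e+05 ≈ 9.6413e-05
Gain = 20 log₁₀(9.6413e-05) ≈ -80.32 dB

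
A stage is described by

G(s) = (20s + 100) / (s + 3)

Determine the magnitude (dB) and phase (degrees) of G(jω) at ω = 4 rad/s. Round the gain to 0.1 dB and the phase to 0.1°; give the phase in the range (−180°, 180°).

28.2 dB, -14.5°

Substitute s = j4:
Numerator: 20(j4) + 100 = 100 + j80
Denominator: (j4) + 3 = 3 + j4
|N| = √(100² + 80²) ≈ 128.06, ∠N ≈ 38.66°
|D| = √(3² + 4²) ≈ 5, ∠D ≈ 53.13°
|G| = 128.06 / 5 ≈ 25.612
Gain = 20 log₁₀(25.612) ≈ 28.17 dB
∠G = 38.66° − 53.13° = -14.47°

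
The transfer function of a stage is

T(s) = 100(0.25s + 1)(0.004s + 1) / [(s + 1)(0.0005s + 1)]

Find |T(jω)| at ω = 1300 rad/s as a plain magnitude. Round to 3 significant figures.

At ω = 1300 rad/s:
zero (1 + j1300·0.25) = 1 + j325 → |·| ≈ 325, ∠ ≈ 89.82°
zero (1 + j1300·0.004) = 1 + j5.2 → |·| ≈ 5.2953, ∠ ≈ 79.11°
pole (1 + j1300·1) = 1 + j1300 → |·| ≈ 1300, ∠ ≈ 89.96°
pole (1 + j1300·0.0005) = 1 + j0.65 → |·| ≈ 1.1927, ∠ ≈ 33.02°
|T| = 100 · 325 · 5.2953 / (1300 · 1.1927) ≈ 110.99

111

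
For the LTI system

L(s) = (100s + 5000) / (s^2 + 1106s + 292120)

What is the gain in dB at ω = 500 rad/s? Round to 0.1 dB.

Substitute s = j500:
Numerator: 100(j500) + 5000 = 5000 + j50000
Denominator: (j500)^2 + 1106(j500) + 292120 = 42120 + j553000
|N| = √(5000² + 50000²) ≈ 50249, ∠N ≈ 84.29°
|D| = √(42120² + 553000²) ≈ 5.546e+05, ∠D ≈ 85.64°
|L| = 50249 / 5.546e+05 ≈ 0.090604
Gain = 20 log₁₀(0.090604) ≈ -20.86 dB

-20.9 dB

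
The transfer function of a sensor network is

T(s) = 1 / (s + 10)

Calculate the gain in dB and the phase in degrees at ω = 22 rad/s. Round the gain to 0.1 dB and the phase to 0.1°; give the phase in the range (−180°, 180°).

-27.7 dB, -65.6°

Substitute s = j22:
Numerator: 1 = 1 + j0
Denominator: (j22) + 10 = 10 + j22
|N| = √(1² + 0²) ≈ 1, ∠N ≈ 0.00°
|D| = √(10² + 22²) ≈ 24.166, ∠D ≈ 65.56°
|T| = 1 / 24.166 ≈ 0.04138
Gain = 20 log₁₀(0.04138) ≈ -27.66 dB
∠T = 0.00° − 65.56° = -65.56°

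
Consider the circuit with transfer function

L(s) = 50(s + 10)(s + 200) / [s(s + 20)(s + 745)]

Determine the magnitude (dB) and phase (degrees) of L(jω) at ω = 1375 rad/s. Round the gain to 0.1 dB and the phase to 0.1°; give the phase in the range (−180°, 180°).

At s = jω = j1375:
zero (s+10): 10 + j1375 → |·| = √(10²+1375²) = √1890725 ≈ 1375, ∠ = arctan(1375/10) ≈ 89.58°
zero (s+200): 200 + j1375 → |·| = √(200²+1375²) = √1930625 ≈ 1389.5, ∠ = arctan(1375/200) ≈ 81.72°
pole (s+20): 20 + j1375 → |·| = √(20²+1375²) = √1891025 ≈ 1375.1, ∠ = arctan(1375/20) ≈ 89.17°
pole (s+745): 745 + j1375 → |·| = √(745²+1375²) = √2445650 ≈ 1563.9, ∠ = arctan(1375/745) ≈ 61.55°
pole at origin: |s| = 1375, ∠ = 90.00° (in denominator)
|L| = 50 · 1.9106e+06 / 2.957e+09 ≈ 0.032306
Gain = 20 log₁₀(0.032306) ≈ -29.81 dB
∠L = 171.30° − 240.72° = -69.42°

-29.8 dB, -69.4°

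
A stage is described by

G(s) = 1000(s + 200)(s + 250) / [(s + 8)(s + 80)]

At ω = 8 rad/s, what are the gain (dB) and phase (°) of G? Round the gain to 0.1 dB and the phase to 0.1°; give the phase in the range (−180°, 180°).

At s = jω = j8:
zero (s+200): 200 + j8 → |·| = √(200²+8²) = √40064 ≈ 200.16, ∠ = arctan(8/200) ≈ 2.29°
zero (s+250): 250 + j8 → |·| = √(250²+8²) = √62564 ≈ 250.13, ∠ = arctan(8/250) ≈ 1.83°
pole (s+8): 8 + j8 → |·| = √(8²+8²) = √128 ≈ 11.314, ∠ = arctan(8/8) ≈ 45.00°
pole (s+80): 80 + j8 → |·| = √(80²+8²) = √6464 ≈ 80.399, ∠ = arctan(8/80) ≈ 5.71°
|G| = 1000 · 50066 / 909.63 ≈ 55040
Gain = 20 log₁₀(55040) ≈ 94.81 dB
∠G = 4.12° − 50.71° = -46.59°

94.8 dB, -46.6°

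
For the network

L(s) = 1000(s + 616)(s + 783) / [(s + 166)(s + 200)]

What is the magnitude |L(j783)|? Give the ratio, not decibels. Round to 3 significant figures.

1.71e+03

At s = jω = j783:
zero (s+616): 616 + j783 → |·| = √(616²+783²) = √992545 ≈ 996.27, ∠ = arctan(783/616) ≈ 51.81°
zero (s+783): 783 + j783 → |·| = √(783²+783²) = √1226178 ≈ 1107.3, ∠ = arctan(783/783) ≈ 45.00°
pole (s+166): 166 + j783 → |·| = √(166²+783²) = √640645 ≈ 800.4, ∠ = arctan(783/166) ≈ 78.03°
pole (s+200): 200 + j783 → |·| = √(200²+783²) = √653089 ≈ 808.14, ∠ = arctan(783/200) ≈ 75.67°
|L| = 1000 · 1.1032e+06 / 6.4684e+05 ≈ 1705.5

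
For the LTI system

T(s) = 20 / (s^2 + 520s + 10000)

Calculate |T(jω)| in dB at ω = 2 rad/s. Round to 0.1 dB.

Substitute s = j2:
Numerator: 20 = 20 + j0
Denominator: (j2)^2 + 520(j2) + 10000 = 9996 + j1040
|N| = √(20² + 0²) ≈ 20, ∠N ≈ 0.00°
|D| = √(9996² + 1040²) ≈ 10050, ∠D ≈ 5.94°
|T| = 20 / 10050 ≈ 0.00199
Gain = 20 log₁₀(0.00199) ≈ -54.02 dB

-54.0 dB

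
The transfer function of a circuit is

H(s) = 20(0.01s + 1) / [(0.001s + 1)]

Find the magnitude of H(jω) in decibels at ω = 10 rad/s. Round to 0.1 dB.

At ω = 10 rad/s:
zero (1 + j10·0.01) = 1 + j0.1 → |·| ≈ 1.005, ∠ ≈ 5.71°
pole (1 + j10·0.001) = 1 + j0.01 → |·| ≈ 1, ∠ ≈ 0.57°
|H| = 20 · 1.005 / (1) ≈ 20.1
Gain = 20 log₁₀(20.1) ≈ 26.06 dB

26.1 dB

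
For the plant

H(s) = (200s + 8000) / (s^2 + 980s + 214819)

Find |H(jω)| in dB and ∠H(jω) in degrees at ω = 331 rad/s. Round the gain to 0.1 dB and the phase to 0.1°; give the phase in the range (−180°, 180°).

-14.2 dB, 11.1°

Substitute s = j331:
Numerator: 200(j331) + 8000 = 8000 + j66200
Denominator: (j331)^2 + 980(j331) + 214819 = 105258 + j324380
|N| = √(8000² + 66200²) ≈ 66682, ∠N ≈ 83.11°
|D| = √(105258² + 324380²) ≈ 3.4103e+05, ∠D ≈ 72.02°
|H| = 66682 / 3.4103e+05 ≈ 0.19553
Gain = 20 log₁₀(0.19553) ≈ -14.18 dB
∠H = 83.11° − 72.02° = 11.09°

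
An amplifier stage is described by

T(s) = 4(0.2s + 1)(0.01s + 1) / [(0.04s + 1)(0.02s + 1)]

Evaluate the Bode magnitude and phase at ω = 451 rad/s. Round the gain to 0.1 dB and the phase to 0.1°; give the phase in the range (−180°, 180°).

20.1 dB, -3.6°

At ω = 451 rad/s:
zero (1 + j451·0.2) = 1 + j90.2 → |·| ≈ 90.206, ∠ ≈ 89.36°
zero (1 + j451·0.01) = 1 + j4.51 → |·| ≈ 4.6195, ∠ ≈ 77.50°
pole (1 + j451·0.04) = 1 + j18.04 → |·| ≈ 18.068, ∠ ≈ 86.83°
pole (1 + j451·0.02) = 1 + j9.02 → |·| ≈ 9.0753, ∠ ≈ 83.67°
|T| = 4 · 90.206 · 4.6195 / (18.068 · 9.0753) ≈ 10.165
Gain = 20 log₁₀(10.165) ≈ 20.14 dB
∠T = (89.36° + 77.50°) − (86.83° + 83.67°) = -3.64°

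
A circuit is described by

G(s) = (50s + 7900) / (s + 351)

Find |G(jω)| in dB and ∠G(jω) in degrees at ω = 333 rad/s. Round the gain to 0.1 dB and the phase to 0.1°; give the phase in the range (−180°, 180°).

Substitute s = j333:
Numerator: 50(j333) + 7900 = 7900 + j16650
Denominator: (j333) + 351 = 351 + j333
|N| = √(7900² + 16650²) ≈ 18429, ∠N ≈ 64.62°
|D| = √(351² + 333²) ≈ 483.83, ∠D ≈ 43.49°
|G| = 18429 / 483.83 ≈ 38.09
Gain = 20 log₁₀(38.09) ≈ 31.62 dB
∠G = 64.62° − 43.49° = 21.13°

31.6 dB, 21.1°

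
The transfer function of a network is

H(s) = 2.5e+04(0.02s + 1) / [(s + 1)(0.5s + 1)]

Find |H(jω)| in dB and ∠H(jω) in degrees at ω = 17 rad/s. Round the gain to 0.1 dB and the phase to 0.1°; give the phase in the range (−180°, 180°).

45.2 dB, -151.1°

At ω = 17 rad/s:
zero (1 + j17·0.02) = 1 + j0.34 → |·| ≈ 1.0562, ∠ ≈ 18.78°
pole (1 + j17·1) = 1 + j17 → |·| ≈ 17.029, ∠ ≈ 86.63°
pole (1 + j17·0.5) = 1 + j8.5 → |·| ≈ 8.5586, ∠ ≈ 83.29°
|H| = 2.5e+04 · 1.0562 / (17.029 · 8.5586) ≈ 181.17
Gain = 20 log₁₀(181.17) ≈ 45.16 dB
∠H = (18.78°) − (86.63° + 83.29°) = -151.14°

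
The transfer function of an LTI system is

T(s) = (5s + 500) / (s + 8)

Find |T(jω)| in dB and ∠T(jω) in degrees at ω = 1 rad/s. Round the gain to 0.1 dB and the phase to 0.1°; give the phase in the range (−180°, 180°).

35.9 dB, -6.6°

Substitute s = j1:
Numerator: 5(j1) + 500 = 500 + j5
Denominator: (j1) + 8 = 8 + j1
|N| = √(500² + 5²) ≈ 500.02, ∠N ≈ 0.57°
|D| = √(8² + 1²) ≈ 8.0623, ∠D ≈ 7.13°
|T| = 500.02 / 8.0623 ≈ 62.02
Gain = 20 log₁₀(62.02) ≈ 35.85 dB
∠T = 0.57° − 7.13° = -6.56°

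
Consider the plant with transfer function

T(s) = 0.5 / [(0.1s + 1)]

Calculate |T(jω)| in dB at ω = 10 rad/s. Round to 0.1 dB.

-9.0 dB

At ω = 10 rad/s:
pole (1 + j10·0.1) = 1 + j1 → |·| ≈ 1.4142, ∠ ≈ 45.00°
|T| = 0.5 · 1 / (1.4142) ≈ 0.35356
Gain = 20 log₁₀(0.35356) ≈ -9.03 dB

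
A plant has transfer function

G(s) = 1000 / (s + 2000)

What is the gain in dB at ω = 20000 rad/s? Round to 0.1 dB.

-26.1 dB

Substitute s = j20000:
Numerator: 1000 = 1000 + j0
Denominator: (j20000) + 2000 = 2000 + j20000
|N| = √(1000² + 0²) ≈ 1000, ∠N ≈ 0.00°
|D| = √(2000² + 20000²) ≈ 20100, ∠D ≈ 84.29°
|G| = 1000 / 20100 ≈ 0.049751
Gain = 20 log₁₀(0.049751) ≈ -26.06 dB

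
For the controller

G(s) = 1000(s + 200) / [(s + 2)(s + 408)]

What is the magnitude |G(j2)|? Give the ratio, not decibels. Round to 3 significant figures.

173

At s = jω = j2:
zero (s+200): 200 + j2 → |·| = √(200²+2²) = √40004 ≈ 200.01, ∠ = arctan(2/200) ≈ 0.57°
pole (s+2): 2 + j2 → |·| = √(2²+2²) = √8 ≈ 2.8284, ∠ = arctan(2/2) ≈ 45.00°
pole (s+408): 408 + j2 → |·| = √(408²+2²) = √166468 ≈ 408, ∠ = arctan(2/408) ≈ 0.28°
|G| = 1000 · 200.01 / 1154 ≈ 173.32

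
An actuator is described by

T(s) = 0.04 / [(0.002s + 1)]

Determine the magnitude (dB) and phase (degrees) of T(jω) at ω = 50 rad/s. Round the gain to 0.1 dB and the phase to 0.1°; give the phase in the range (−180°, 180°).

At ω = 50 rad/s:
pole (1 + j50·0.002) = 1 + j0.1 → |·| ≈ 1.005, ∠ ≈ 5.71°
|T| = 0.04 · 1 / (1.005) ≈ 0.039801
Gain = 20 log₁₀(0.039801) ≈ -28.00 dB
∠T = (0°) − (5.71°) = -5.71°

-28.0 dB, -5.7°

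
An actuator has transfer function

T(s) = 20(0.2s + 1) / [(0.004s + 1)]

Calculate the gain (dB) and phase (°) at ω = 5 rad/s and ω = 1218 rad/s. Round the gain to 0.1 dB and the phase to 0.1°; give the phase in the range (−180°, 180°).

ω = 5: 29.0 dB, 43.9°; ω = 1218: 59.8 dB, 11.4°

At ω = 5 rad/s:
zero (1 + j5·0.2) = 1 + j1 → |·| ≈ 1.4142, ∠ ≈ 45.00°
pole (1 + j5·0.004) = 1 + j0.02 → |·| ≈ 1.0002, ∠ ≈ 1.15°
|T| = 20 · 1.4142 / (1.0002) ≈ 28.278
Gain = 20 log₁₀(28.278) ≈ 29.03 dB
∠T = (45.00°) − (1.15°) = 43.85°

At ω = 1218 rad/s:
zero (1 + j1218·0.2) = 1 + j243.6 → |·| ≈ 243.6, ∠ ≈ 89.76°
pole (1 + j1218·0.004) = 1 + j4.872 → |·| ≈ 4.9736, ∠ ≈ 78.40°
|T| = 20 · 243.6 / (4.9736) ≈ 979.57
Gain = 20 log₁₀(979.57) ≈ 59.82 dB
∠T = (89.76°) − (78.40°) = 11.36°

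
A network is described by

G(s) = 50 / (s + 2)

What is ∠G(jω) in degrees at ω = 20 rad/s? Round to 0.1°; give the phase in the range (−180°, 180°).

Substitute s = j20:
Numerator: 50 = 50 + j0
Denominator: (j20) + 2 = 2 + j20
|N| = √(50² + 0²) ≈ 50, ∠N ≈ 0.00°
|D| = √(2² + 20²) ≈ 20.1, ∠D ≈ 84.29°
∠G = 0.00° − 84.29° = -84.29°

-84.3°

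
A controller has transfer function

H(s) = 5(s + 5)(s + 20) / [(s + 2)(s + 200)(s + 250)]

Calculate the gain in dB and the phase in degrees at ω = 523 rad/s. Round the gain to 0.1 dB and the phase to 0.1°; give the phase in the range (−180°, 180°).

-41.9 dB, -46.0°

At s = jω = j523:
zero (s+5): 5 + j523 → |·| = √(5²+523²) = √273554 ≈ 523.02, ∠ = arctan(523/5) ≈ 89.45°
zero (s+20): 20 + j523 → |·| = √(20²+523²) = √273929 ≈ 523.38, ∠ = arctan(523/20) ≈ 87.81°
pole (s+2): 2 + j523 → |·| = √(2²+523²) = √273533 ≈ 523, ∠ = arctan(523/2) ≈ 89.78°
pole (s+200): 200 + j523 → |·| = √(200²+523²) = √313529 ≈ 559.94, ∠ = arctan(523/200) ≈ 69.07°
pole (s+250): 250 + j523 → |·| = √(250²+523²) = √336029 ≈ 579.68, ∠ = arctan(523/250) ≈ 64.45°
|H| = 5 · 2.7374e+05 / 1.6976e+08 ≈ 0.0080626
Gain = 20 log₁₀(0.0080626) ≈ -41.87 dB
∠H = 177.26° − 223.30° = -46.04°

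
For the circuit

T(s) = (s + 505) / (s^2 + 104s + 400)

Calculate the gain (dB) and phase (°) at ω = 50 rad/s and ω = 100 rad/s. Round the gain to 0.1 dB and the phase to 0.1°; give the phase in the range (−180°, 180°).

ω = 50: -20.9 dB, -106.3°; ω = 100: -28.8 dB, -121.5°

Substitute s = j50:
Numerator: (j50) + 505 = 505 + j50
Denominator: (j50)^2 + 104(j50) + 400 = -2100 + j5200
|N| = √(505² + 50²) ≈ 507.47, ∠N ≈ 5.65°
|D| = √(2100² + 5200²) ≈ 5608, ∠D ≈ 111.99°
|T| = 507.47 / 5608 ≈ 0.09049
Gain = 20 log₁₀(0.09049) ≈ -20.87 dB
∠T = 5.65° − 111.99° = -106.34°

Substitute s = j100:
Numerator: (j100) + 505 = 505 + j100
Denominator: (j100)^2 + 104(j100) + 400 = -9600 + j10400
|N| = √(505² + 100²) ≈ 514.81, ∠N ≈ 11.20°
|D| = √(9600² + 10400²) ≈ 14153, ∠D ≈ 132.71°
|T| = 514.81 / 14153 ≈ 0.036375
Gain = 20 log₁₀(0.036375) ≈ -28.78 dB
∠T = 11.20° − 132.71° = -121.51°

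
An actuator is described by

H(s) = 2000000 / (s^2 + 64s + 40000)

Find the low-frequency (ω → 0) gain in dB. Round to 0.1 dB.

H(0) = 2000000 / 40000 = 50
20 log₁₀(50) ≈ 33.98 dB

34.0 dB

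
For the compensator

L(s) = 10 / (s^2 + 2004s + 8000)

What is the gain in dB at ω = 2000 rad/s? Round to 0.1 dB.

-115.1 dB

Substitute s = j2000:
Numerator: 10 = 10 + j0
Denominator: (j2000)^2 + 2004(j2000) + 8000 = -3992000 + j4008000
|N| = √(10² + 0²) ≈ 10, ∠N ≈ 0.00°
|D| = √(3992000² + 4008000²) ≈ 5.6569e+06, ∠D ≈ 134.89°
|L| = 10 / 5.6569e+06 ≈ 1.7678e-06
Gain = 20 log₁₀(1.7678e-06) ≈ -115.05 dB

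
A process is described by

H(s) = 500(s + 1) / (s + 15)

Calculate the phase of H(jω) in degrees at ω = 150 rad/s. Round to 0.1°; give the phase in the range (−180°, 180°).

At s = jω = j150:
zero (s+1): 1 + j150 → |·| = √(1²+150²) = √22501 ≈ 150, ∠ = arctan(150/1) ≈ 89.62°
pole (s+15): 15 + j150 → |·| = √(15²+150²) = √22725 ≈ 150.75, ∠ = arctan(150/15) ≈ 84.29°
∠H = 89.62° − 84.29° = 5.33°

5.3°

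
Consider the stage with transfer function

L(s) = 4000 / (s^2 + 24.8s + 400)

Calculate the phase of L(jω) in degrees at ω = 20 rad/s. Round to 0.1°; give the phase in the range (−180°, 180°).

At s = jω = j20:
quadratic: (j20)² + 24.8·j20 + 400 = 0 + j496 → |·| ≈ 496, ∠ ≈ 90.00°
∠L = 0.00° − 90.00° = -90.00°

-90.0°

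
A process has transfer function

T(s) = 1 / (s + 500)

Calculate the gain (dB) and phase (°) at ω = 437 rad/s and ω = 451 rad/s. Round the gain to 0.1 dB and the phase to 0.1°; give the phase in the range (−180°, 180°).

ω = 437: -56.4 dB, -41.2°; ω = 451: -56.6 dB, -42.1°

At s = jω = j437:
pole (s+500): 500 + j437 → |·| = √(500²+437²) = √440969 ≈ 664.05, ∠ = arctan(437/500) ≈ 41.15°
|T| = 1 / 664.05 ≈ 0.0015059
Gain = 20 log₁₀(0.0015059) ≈ -56.44 dB
∠T = 0.00° − 41.15° = -41.15°

At s = jω = j451:
pole (s+500): 500 + j451 → |·| = √(500²+451²) = √453401 ≈ 673.35, ∠ = arctan(451/500) ≈ 42.05°
|T| = 1 / 673.35 ≈ 0.0014851
Gain = 20 log₁₀(0.0014851) ≈ -56.56 dB
∠T = 0.00° − 42.05° = -42.05°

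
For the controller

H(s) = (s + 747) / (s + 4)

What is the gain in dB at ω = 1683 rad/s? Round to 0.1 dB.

At s = jω = j1683:
zero (s+747): 747 + j1683 → |·| = √(747²+1683²) = √3390498 ≈ 1841.3, ∠ = arctan(1683/747) ≈ 66.07°
pole (s+4): 4 + j1683 → |·| = √(4²+1683²) = √2832505 ≈ 1683, ∠ = arctan(1683/4) ≈ 89.86°
|H| = 1 · 1841.3 / 1683 ≈ 1.0941
Gain = 20 log₁₀(1.0941) ≈ 0.78 dB

0.8 dB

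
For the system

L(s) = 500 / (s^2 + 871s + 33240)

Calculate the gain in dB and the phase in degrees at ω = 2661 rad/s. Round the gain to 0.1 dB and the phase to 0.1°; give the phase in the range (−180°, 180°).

Substitute s = j2661:
Numerator: 500 = 500 + j0
Denominator: (j2661)^2 + 871(j2661) + 33240 = -7047681 + j2317731
|N| = √(500² + 0²) ≈ 500, ∠N ≈ 0.00°
|D| = √(7047681² + 2317731²) ≈ 7.419e+06, ∠D ≈ 161.80°
|L| = 500 / 7.419e+06 ≈ 6.7395e-05
Gain = 20 log₁₀(6.7395e-05) ≈ -83.43 dB
∠L = 0.00° − 161.80° = -161.80°

-83.4 dB, -161.8°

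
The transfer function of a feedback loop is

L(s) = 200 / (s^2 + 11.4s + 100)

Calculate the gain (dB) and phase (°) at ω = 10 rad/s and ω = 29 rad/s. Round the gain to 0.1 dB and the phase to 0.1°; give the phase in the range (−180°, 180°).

ω = 10: 4.9 dB, -90.0°; ω = 29: -12.2 dB, -156.0°

At s = jω = j10:
quadratic: (j10)² + 11.4·j10 + 100 = 0 + j114 → |·| ≈ 114, ∠ ≈ 90.00°
|L| = 200 / 114 ≈ 1.7544
Gain = 20 log₁₀(1.7544) ≈ 4.88 dB
∠L = 0.00° − 90.00° = -90.00°

At s = jω = j29:
quadratic: (j29)² + 11.4·j29 + 100 = -741 + j330.6 → |·| ≈ 811.4, ∠ ≈ 155.96°
|L| = 200 / 811.4 ≈ 0.24649
Gain = 20 log₁₀(0.24649) ≈ -12.16 dB
∠L = 0.00° − 155.96° = -155.96°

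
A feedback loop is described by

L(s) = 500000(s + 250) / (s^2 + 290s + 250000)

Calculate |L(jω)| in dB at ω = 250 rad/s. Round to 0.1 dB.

At s = jω = j250:
zero (s+250): 250 + j250 → |·| = √(250²+250²) = √125000 ≈ 353.55, ∠ = arctan(250/250) ≈ 45.00°
quadratic: (j250)² + 290·j250 + 250000 = 187500 + j72500 → |·| ≈ 2.0103e+05, ∠ ≈ 21.14°
|L| = 500000 · 353.55 / 2.0103e+05 ≈ 879.35
Gain = 20 log₁₀(879.35) ≈ 58.88 dB

58.9 dB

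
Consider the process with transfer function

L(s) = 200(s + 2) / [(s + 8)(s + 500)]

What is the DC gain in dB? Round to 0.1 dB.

L(0) = 200·2 / (8·500) = 0.1
20 log₁₀(0.1) ≈ -20.00 dB

-20.0 dB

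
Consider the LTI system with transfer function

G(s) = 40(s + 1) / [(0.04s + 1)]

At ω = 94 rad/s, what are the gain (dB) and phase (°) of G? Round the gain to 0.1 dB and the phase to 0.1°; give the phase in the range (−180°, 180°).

59.7 dB, 14.3°

At ω = 94 rad/s:
zero (1 + j94·1) = 1 + j94 → |·| ≈ 94.005, ∠ ≈ 89.39°
pole (1 + j94·0.04) = 1 + j3.76 → |·| ≈ 3.8907, ∠ ≈ 75.11°
|G| = 40 · 94.005 / (3.8907) ≈ 966.46
Gain = 20 log₁₀(966.46) ≈ 59.70 dB
∠G = (89.39°) − (75.11°) = 14.28°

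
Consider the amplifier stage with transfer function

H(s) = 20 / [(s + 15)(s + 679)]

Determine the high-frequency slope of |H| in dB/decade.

-40 dB/decade

Each pole contributes −20 dB/decade at high frequency; each zero contributes +20 dB/decade.
Net: 0 zero(s) − 2 pole(s) → -40 dB/decade.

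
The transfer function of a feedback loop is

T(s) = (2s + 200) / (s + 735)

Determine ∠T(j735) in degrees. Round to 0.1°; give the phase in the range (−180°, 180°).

37.3°

Substitute s = j735:
Numerator: 2(j735) + 200 = 200 + j1470
Denominator: (j735) + 735 = 735 + j735
|N| = √(200² + 1470²) ≈ 1483.5, ∠N ≈ 82.25°
|D| = √(735² + 735²) ≈ 1039.4, ∠D ≈ 45.00°
∠T = 82.25° − 45.00° = 37.25°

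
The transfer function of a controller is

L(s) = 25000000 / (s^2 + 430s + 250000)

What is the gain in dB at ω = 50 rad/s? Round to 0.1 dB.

At s = jω = j50:
quadratic: (j50)² + 430·j50 + 250000 = 247500 + j21500 → |·| ≈ 2.4843e+05, ∠ ≈ 4.96°
|L| = 25000000 / 2.4843e+05 ≈ 100.63
Gain = 20 log₁₀(100.63) ≈ 40.05 dB

40.1 dB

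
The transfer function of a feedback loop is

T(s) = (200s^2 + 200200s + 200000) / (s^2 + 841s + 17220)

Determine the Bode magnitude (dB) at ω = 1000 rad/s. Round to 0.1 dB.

Substitute s = j1000:
Numerator: 200(j1000)^2 + 200200(j1000) + 200000 = -199800000 + j200200000
Denominator: (j1000)^2 + 841(j1000) + 17220 = -982780 + j841000
|N| = √(199800000² + 200200000²) ≈ 2.8284e+08, ∠N ≈ 134.94°
|D| = √(982780² + 841000²) ≈ 1.2935e+06, ∠D ≈ 139.45°
|T| = 2.8284e+08 / 1.2935e+06 ≈ 218.66
Gain = 20 log₁₀(218.66) ≈ 46.80 dB

46.8 dB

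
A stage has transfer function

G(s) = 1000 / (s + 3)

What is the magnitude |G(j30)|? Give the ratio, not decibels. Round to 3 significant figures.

At s = jω = j30:
pole (s+3): 3 + j30 → |·| = √(3²+30²) = √909 ≈ 30.15, ∠ = arctan(30/3) ≈ 84.29°
|G| = 1000 / 30.15 ≈ 33.167

33.2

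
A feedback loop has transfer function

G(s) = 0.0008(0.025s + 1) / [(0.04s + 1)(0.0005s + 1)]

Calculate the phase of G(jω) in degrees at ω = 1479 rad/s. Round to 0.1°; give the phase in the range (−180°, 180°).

-37.1°

At ω = 1479 rad/s:
zero (1 + j1479·0.025) = 1 + j36.975 → |·| ≈ 36.989, ∠ ≈ 88.45°
pole (1 + j1479·0.04) = 1 + j59.16 → |·| ≈ 59.168, ∠ ≈ 89.03°
pole (1 + j1479·0.0005) = 1 + j0.7395 → |·| ≈ 1.2437, ∠ ≈ 36.48°
∠G = (88.45°) − (89.03° + 36.48°) = -37.06°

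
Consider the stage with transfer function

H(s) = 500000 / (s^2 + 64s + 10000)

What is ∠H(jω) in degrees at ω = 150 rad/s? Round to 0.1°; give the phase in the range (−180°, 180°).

At s = jω = j150:
quadratic: (j150)² + 64·j150 + 10000 = -12500 + j9600 → |·| ≈ 15761, ∠ ≈ 142.48°
∠H = 0.00° − 142.48° = -142.48°

-142.5°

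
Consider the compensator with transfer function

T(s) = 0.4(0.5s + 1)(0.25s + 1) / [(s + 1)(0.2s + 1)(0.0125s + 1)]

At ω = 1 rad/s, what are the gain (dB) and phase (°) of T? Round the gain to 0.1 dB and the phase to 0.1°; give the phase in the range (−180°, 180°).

At ω = 1 rad/s:
zero (1 + j1·0.5) = 1 + j0.5 → |·| ≈ 1.118, ∠ ≈ 26.57°
zero (1 + j1·0.25) = 1 + j0.25 → |·| ≈ 1.0308, ∠ ≈ 14.04°
pole (1 + j1·1) = 1 + j1 → |·| ≈ 1.4142, ∠ ≈ 45.00°
pole (1 + j1·0.2) = 1 + j0.2 → |·| ≈ 1.0198, ∠ ≈ 11.31°
pole (1 + j1·0.0125) = 1 + j0.0125 → |·| ≈ 1.0001, ∠ ≈ 0.72°
|T| = 0.4 · 1.118 · 1.0308 / (1.4142 · 1.0198 · 1.0001) ≈ 0.3196
Gain = 20 log₁₀(0.3196) ≈ -9.91 dB
∠T = (26.57° + 14.04°) − (45.00° + 11.31° + 0.72°) = -16.42°

-9.9 dB, -16.4°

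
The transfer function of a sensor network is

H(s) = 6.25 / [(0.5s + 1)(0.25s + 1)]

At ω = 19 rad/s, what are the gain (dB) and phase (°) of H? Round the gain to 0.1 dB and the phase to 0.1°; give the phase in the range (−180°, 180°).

-17.4 dB, -162.1°

At ω = 19 rad/s:
pole (1 + j19·0.5) = 1 + j9.5 → |·| ≈ 9.5525, ∠ ≈ 83.99°
pole (1 + j19·0.25) = 1 + j4.75 → |·| ≈ 4.8541, ∠ ≈ 78.11°
|H| = 6.25 · 1 / (9.5525 · 4.8541) ≈ 0.13479
Gain = 20 log₁₀(0.13479) ≈ -17.41 dB
∠H = (0°) − (83.99° + 78.11°) = -162.10°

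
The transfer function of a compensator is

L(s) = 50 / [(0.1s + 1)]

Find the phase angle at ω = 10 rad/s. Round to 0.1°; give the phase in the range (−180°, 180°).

-45.0°

At ω = 10 rad/s:
pole (1 + j10·0.1) = 1 + j1 → |·| ≈ 1.4142, ∠ ≈ 45.00°
∠L = (0°) − (45.00°) = -45.00°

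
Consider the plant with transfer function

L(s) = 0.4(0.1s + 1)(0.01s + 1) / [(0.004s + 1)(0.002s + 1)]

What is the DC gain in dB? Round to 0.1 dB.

-8.0 dB

L(0) = 0.4 · 1 / 1 = 0.4
20 log₁₀(0.4) ≈ -7.96 dB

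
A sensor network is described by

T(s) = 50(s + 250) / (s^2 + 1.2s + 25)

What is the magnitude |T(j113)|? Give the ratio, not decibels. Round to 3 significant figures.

1.08

At s = jω = j113:
zero (s+250): 250 + j113 → |·| = √(250²+113²) = √75269 ≈ 274.35, ∠ = arctan(113/250) ≈ 24.32°
quadratic: (j113)² + 1.2·j113 + 25 = -12744 + j135.6 → |·| ≈ 12745, ∠ ≈ 179.39°
|T| = 50 · 274.35 / 12745 ≈ 1.0763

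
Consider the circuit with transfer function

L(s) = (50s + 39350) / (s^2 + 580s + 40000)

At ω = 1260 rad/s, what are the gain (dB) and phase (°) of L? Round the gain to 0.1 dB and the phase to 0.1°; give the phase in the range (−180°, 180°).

-27.3 dB, -96.7°

Substitute s = j1260:
Numerator: 50(j1260) + 39350 = 39350 + j63000
Denominator: (j1260)^2 + 580(j1260) + 40000 = -1547600 + j730800
|N| = √(39350² + 63000²) ≈ 74279, ∠N ≈ 58.01°
|D| = √(1547600² + 730800²) ≈ 1.7115e+06, ∠D ≈ 154.72°
|L| = 74279 / 1.7115e+06 ≈ 0.0434
Gain = 20 log₁₀(0.0434) ≈ -27.25 dB
∠L = 58.01° − 154.72° = -96.71°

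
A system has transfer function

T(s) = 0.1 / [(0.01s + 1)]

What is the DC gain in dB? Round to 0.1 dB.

-20.0 dB

T(0) = 0.1 · 1 / 1 = 0.1
20 log₁₀(0.1) ≈ -20.00 dB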